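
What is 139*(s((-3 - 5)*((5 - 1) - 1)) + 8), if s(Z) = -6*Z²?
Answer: -479272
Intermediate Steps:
139*(s((-3 - 5)*((5 - 1) - 1)) + 8) = 139*(-6*(-3 - 5)²*((5 - 1) - 1)² + 8) = 139*(-6*64*(4 - 1)² + 8) = 139*(-6*(-8*3)² + 8) = 139*(-6*(-24)² + 8) = 139*(-6*576 + 8) = 139*(-3456 + 8) = 139*(-3448) = -479272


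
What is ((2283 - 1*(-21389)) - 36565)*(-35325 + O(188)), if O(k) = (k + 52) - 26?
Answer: 452686123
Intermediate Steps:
O(k) = 26 + k (O(k) = (52 + k) - 26 = 26 + k)
((2283 - 1*(-21389)) - 36565)*(-35325 + O(188)) = ((2283 - 1*(-21389)) - 36565)*(-35325 + (26 + 188)) = ((2283 + 21389) - 36565)*(-35325 + 214) = (23672 - 36565)*(-35111) = -12893*(-35111) = 452686123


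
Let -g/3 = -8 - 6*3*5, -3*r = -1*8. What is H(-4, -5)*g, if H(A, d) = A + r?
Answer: -392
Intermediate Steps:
r = 8/3 (r = -(-1)*8/3 = -1/3*(-8) = 8/3 ≈ 2.6667)
H(A, d) = 8/3 + A (H(A, d) = A + 8/3 = 8/3 + A)
g = 294 (g = -3*(-8 - 6*3*5) = -3*(-8 - 18*5) = -3*(-8 - 1*90) = -3*(-8 - 90) = -3*(-98) = 294)
H(-4, -5)*g = (8/3 - 4)*294 = -4/3*294 = -392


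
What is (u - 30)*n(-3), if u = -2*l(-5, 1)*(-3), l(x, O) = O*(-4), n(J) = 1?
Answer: -54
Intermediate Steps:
l(x, O) = -4*O
u = -24 (u = -(-8)*(-3) = -2*(-4)*(-3) = 8*(-3) = -24)
(u - 30)*n(-3) = (-24 - 30)*1 = -54*1 = -54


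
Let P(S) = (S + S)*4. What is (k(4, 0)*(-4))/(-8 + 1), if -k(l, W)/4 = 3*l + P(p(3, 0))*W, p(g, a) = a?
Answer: -192/7 ≈ -27.429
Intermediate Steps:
P(S) = 8*S (P(S) = (2*S)*4 = 8*S)
k(l, W) = -12*l (k(l, W) = -4*(3*l + (8*0)*W) = -4*(3*l + 0*W) = -4*(3*l + 0) = -12*l)
(k(4, 0)*(-4))/(-8 + 1) = (-12*4*(-4))/(-8 + 1) = -48*(-4)/(-7) = 192*(-⅐) = -192/7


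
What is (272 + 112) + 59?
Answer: 443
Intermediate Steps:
(272 + 112) + 59 = 384 + 59 = 443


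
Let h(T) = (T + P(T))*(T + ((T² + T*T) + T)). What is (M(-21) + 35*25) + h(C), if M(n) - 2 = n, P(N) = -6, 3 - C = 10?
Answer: -236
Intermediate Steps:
C = -7 (C = 3 - 1*10 = 3 - 10 = -7)
M(n) = 2 + n
h(T) = (-6 + T)*(2*T + 2*T²) (h(T) = (T - 6)*(T + ((T² + T*T) + T)) = (-6 + T)*(T + ((T² + T²) + T)) = (-6 + T)*(T + (2*T² + T)) = (-6 + T)*(T + (T + 2*T²)) = (-6 + T)*(2*T + 2*T²))
(M(-21) + 35*25) + h(C) = ((2 - 21) + 35*25) + 2*(-7)*(-6 + (-7)² - 5*(-7)) = (-19 + 875) + 2*(-7)*(-6 + 49 + 35) = 856 + 2*(-7)*78 = 856 - 1092 = -236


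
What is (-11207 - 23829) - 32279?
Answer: -67315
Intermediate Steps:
(-11207 - 23829) - 32279 = -35036 - 32279 = -67315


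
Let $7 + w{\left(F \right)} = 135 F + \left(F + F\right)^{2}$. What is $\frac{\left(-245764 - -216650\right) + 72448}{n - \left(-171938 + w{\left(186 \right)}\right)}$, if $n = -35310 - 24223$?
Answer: $- \frac{21667}{25541} \approx -0.84832$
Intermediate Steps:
$w{\left(F \right)} = -7 + 4 F^{2} + 135 F$ ($w{\left(F \right)} = -7 + \left(135 F + \left(F + F\right)^{2}\right) = -7 + \left(135 F + \left(2 F\right)^{2}\right) = -7 + \left(135 F + 4 F^{2}\right) = -7 + \left(4 F^{2} + 135 F\right) = -7 + 4 F^{2} + 135 F$)
$n = -59533$ ($n = -35310 - 24223 = -59533$)
$\frac{\left(-245764 - -216650\right) + 72448}{n - \left(-171938 + w{\left(186 \right)}\right)} = \frac{\left(-245764 - -216650\right) + 72448}{-59533 - \left(-171945 + 25110 + 138384\right)} = \frac{\left(-245764 + 216650\right) + 72448}{-59533 + \left(171938 - \left(-7 + 4 \cdot 34596 + 25110\right)\right)} = \frac{-29114 + 72448}{-59533 + \left(171938 - \left(-7 + 138384 + 25110\right)\right)} = \frac{43334}{-59533 + \left(171938 - 163487\right)} = \frac{43334}{-59533 + 8451} = \frac{43334}{-51082} = 43334 \left(- \frac{1}{51082}\right) = - \frac{21667}{25541}$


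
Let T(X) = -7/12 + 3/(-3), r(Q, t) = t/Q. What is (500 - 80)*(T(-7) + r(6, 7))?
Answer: -175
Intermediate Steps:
T(X) = -19/12 (T(X) = -7*1/12 + 3*(-1/3) = -7/12 - 1 = -19/12)
(500 - 80)*(T(-7) + r(6, 7)) = (500 - 80)*(-19/12 + 7/6) = 420*(-19/12 + 7*(1/6)) = 420*(-19/12 + 7/6) = 420*(-5/12) = -175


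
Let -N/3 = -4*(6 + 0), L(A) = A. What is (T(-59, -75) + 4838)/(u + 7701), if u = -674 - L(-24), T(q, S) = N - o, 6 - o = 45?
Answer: 4949/7051 ≈ 0.70189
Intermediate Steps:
o = -39 (o = 6 - 1*45 = 6 - 45 = -39)
N = 72 (N = -(-12)*(6 + 0) = -(-12)*6 = -3*(-24) = 72)
T(q, S) = 111 (T(q, S) = 72 - 1*(-39) = 72 + 39 = 111)
u = -650 (u = -674 - 1*(-24) = -674 + 24 = -650)
(T(-59, -75) + 4838)/(u + 7701) = (111 + 4838)/(-650 + 7701) = 4949/7051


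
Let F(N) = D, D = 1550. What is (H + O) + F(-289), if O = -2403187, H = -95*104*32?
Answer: -2717797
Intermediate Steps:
H = -316160 (H = -9880*32 = -316160)
F(N) = 1550
(H + O) + F(-289) = (-316160 - 2403187) + 1550 = -2719347 + 1550 = -2717797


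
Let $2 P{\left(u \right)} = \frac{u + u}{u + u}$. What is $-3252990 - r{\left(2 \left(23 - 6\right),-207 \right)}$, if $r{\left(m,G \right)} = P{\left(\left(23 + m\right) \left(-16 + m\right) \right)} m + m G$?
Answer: $-3245969$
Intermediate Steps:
$P{\left(u \right)} = \frac{1}{2}$ ($P{\left(u \right)} = \frac{\left(u + u\right) \frac{1}{u + u}}{2} = \frac{2 u \frac{1}{2 u}}{2} = \frac{1}{2} \cdot 1 = \frac{1}{2}$)
$r{\left(m,G \right)} = \frac{m}{2} + G m$ ($r{\left(m,G \right)} = \frac{m}{2} + m G = \frac{m}{2} + G m$)
$-3252990 - r{\left(2 \left(23 - 6\right),-207 \right)} = -3252990 - 2 \left(23 - 6\right) \left(\frac{1}{2} - 207\right) = -3252990 - 2 \cdot 17 \left(- \frac{413}{2}\right) = -3252990 - 34 \left(- \frac{413}{2}\right) = -3252990 - -7021 = -3252990 + 7021 = -3245969$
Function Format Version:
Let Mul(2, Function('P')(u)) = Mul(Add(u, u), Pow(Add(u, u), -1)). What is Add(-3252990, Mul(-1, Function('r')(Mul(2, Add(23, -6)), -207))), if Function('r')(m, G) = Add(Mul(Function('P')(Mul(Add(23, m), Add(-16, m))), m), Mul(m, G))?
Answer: -3245969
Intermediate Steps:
Function('P')(u) = Rational(1, 2) (Function('P')(u) = Mul(Rational(1, 2), Mul(Add(u, u), Pow(Add(u, u), -1))) = Mul(Rational(1, 2), Mul(Mul(2, u), Pow(Mul(2, u), -1))) = Mul(Rational(1, 2), Mul(Mul(2, u), Mul(Rational(1, 2), Pow(u, -1)))) = Mul(Rational(1, 2), 1) = Rational(1, 2))
Function('r')(m, G) = Add(Mul(Rational(1, 2), m), Mul(G, m)) (Function('r')(m, G) = Add(Mul(Rational(1, 2), m), Mul(m, G)) = Add(Mul(Rational(1, 2), m), Mul(G, m)))
Add(-3252990, Mul(-1, Function('r')(Mul(2, Add(23, -6)), -207))) = Add(-3252990, Mul(-1, Mul(Mul(2, Add(23, -6)), Add(Rational(1, 2), -207)))) = Add(-3252990, Mul(-1, Mul(Mul(2, 17), Rational(-413, 2)))) = Add(-3252990, Mul(-1, Mul(34, Rational(-413, 2)))) = Add(-3252990, Mul(-1, -7021)) = Add(-3252990, 7021) = -3245969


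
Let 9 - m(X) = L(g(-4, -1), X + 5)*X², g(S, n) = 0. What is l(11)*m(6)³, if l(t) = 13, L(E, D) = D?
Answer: -753487839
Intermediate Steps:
m(X) = 9 - X²*(5 + X) (m(X) = 9 - (X + 5)*X² = 9 - (5 + X)*X² = 9 - X²*(5 + X))
l(11)*m(6)³ = 13*(9 - 1*6²*(5 + 6))³ = 13*(9 - 1*36*11)³ = 13*(9 - 396)³ = 13*(-387)³ = 13*(-57960603) = -753487839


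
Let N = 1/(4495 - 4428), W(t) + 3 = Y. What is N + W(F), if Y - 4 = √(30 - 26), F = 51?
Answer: 202/67 ≈ 3.0149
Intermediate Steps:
Y = 6 (Y = 4 + √(30 - 26) = 4 + √4 = 4 + 2 = 6)
W(t) = 3 (W(t) = -3 + 6 = 3)
N = 1/67 ≈ 0.014925
N + W(F) = 1/67 + 3 = 202/67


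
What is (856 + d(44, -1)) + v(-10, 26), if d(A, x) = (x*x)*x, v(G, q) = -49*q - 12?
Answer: -431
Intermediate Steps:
v(G, q) = -12 - 49*q
d(A, x) = x³ (d(A, x) = x²*x = x³)
(856 + d(44, -1)) + v(-10, 26) = (856 + (-1)³) + (-12 - 49*26) = (856 - 1) + (-12 - 1274) = 855 - 1286 = -431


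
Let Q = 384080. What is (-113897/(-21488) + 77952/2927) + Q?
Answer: 24158864423175/62895376 ≈ 3.8411e+5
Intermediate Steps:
(-113897/(-21488) + 77952/2927) + Q = (-113897/(-21488) + 77952/2927) + 384080 = (-113897*(-1/21488) + 77952*(1/2927)) + 384080 = (113897/21488 + 77952/2927) + 384080 = 2008409095/62895376 + 384080 = 24158864423175/62895376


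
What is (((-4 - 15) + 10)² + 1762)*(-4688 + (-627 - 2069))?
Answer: -13608712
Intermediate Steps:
(((-4 - 15) + 10)² + 1762)*(-4688 + (-627 - 2069)) = ((-19 + 10)² + 1762)*(-4688 - 2696) = ((-9)² + 1762)*(-7384) = (81 + 1762)*(-7384) = 1843*(-7384) = -13608712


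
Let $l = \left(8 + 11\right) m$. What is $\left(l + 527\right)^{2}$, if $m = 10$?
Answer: $514089$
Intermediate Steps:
$l = 190$ ($l = \left(8 + 11\right) 10 = 19 \cdot 10 = 190$)
$\left(l + 527\right)^{2} = \left(190 + 527\right)^{2} = 717^{2} = 514089$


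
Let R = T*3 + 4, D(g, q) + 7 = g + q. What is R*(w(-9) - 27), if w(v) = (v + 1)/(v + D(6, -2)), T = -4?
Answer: 632/3 ≈ 210.67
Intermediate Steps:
D(g, q) = -7 + g + q (D(g, q) = -7 + (g + q) = -7 + g + q)
R = -8 (R = -4*3 + 4 = -12 + 4 = -8)
w(v) = (1 + v)/(-3 + v) (w(v) = (v + 1)/(v + (-7 + 6 - 2)) = (1 + v)/(v - 3) = (1 + v)/(-3 + v))
R*(w(-9) - 27) = -8*((1 - 9)/(-3 - 9) - 27) = -8*(-8/(-12) - 27) = -8*(-1/12*(-8) - 27) = -8*(⅔ - 27) = -8*(-79/3) = 632/3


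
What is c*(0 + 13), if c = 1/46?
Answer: 13/46 ≈ 0.28261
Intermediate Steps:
c = 1/46 ≈ 0.021739
c*(0 + 13) = (0 + 13)/46 = (1/46)*13 = 13/46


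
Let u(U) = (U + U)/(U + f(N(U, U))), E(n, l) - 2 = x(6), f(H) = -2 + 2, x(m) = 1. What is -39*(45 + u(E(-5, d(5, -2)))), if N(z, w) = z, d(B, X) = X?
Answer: -1833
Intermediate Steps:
f(H) = 0
E(n, l) = 3 (E(n, l) = 2 + 1 = 3)
u(U) = 2 (u(U) = (U + U)/(U + 0) = (2*U)/U = 2)
-39*(45 + u(E(-5, d(5, -2)))) = -39*(45 + 2) = -39*47 = -1833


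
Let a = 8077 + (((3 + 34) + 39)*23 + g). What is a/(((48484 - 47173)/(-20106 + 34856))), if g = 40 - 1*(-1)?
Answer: 145523500/1311 ≈ 1.1100e+5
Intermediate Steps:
g = 41 (g = 40 + 1 = 41)
a = 9866 (a = 8077 + (((3 + 34) + 39)*23 + 41) = 8077 + ((37 + 39)*23 + 41) = 8077 + (76*23 + 41) = 8077 + (1748 + 41) = 8077 + 1789 = 9866)
a/(((48484 - 47173)/(-20106 + 34856))) = 9866/(((48484 - 47173)/(-20106 + 34856))) = 9866/((1311/14750)) = 9866/((1311*(1/14750))) = 9866/(1311/14750) = 9866*(14750/1311) = 145523500/1311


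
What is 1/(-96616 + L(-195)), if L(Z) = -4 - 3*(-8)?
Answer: -1/96596 ≈ -1.0352e-5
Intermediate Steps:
L(Z) = 20 (L(Z) = -4 + 24 = 20)
1/(-96616 + L(-195)) = 1/(-96616 + 20) = 1/(-96596) = -1/96596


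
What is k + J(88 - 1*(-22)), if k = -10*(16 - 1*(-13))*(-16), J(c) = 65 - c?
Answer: 4595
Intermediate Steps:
k = 4640 (k = -10*(16 + 13)*(-16) = -10*29*(-16) = -290*(-16) = 4640)
k + J(88 - 1*(-22)) = 4640 + (65 - (88 - 1*(-22))) = 4640 + (65 - (88 + 22)) = 4640 + (65 - 1*110) = 4640 + (65 - 110) = 4640 - 45 = 4595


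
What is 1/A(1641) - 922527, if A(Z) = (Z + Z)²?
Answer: -9937021721147/10771524 ≈ -9.2253e+5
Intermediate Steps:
A(Z) = 4*Z² (A(Z) = (2*Z)² = 4*Z²)
1/A(1641) - 922527 = 1/(4*1641²) - 922527 = 1/(4*2692881) - 922527 = 1/10771524 - 922527 = -9937021721147/10771524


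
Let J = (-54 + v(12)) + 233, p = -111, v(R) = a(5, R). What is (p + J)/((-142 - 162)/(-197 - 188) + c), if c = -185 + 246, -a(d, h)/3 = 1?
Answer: 25025/23789 ≈ 1.0520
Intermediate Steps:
a(d, h) = -3 (a(d, h) = -3*1 = -3)
v(R) = -3
c = 61
J = 176 (J = (-54 - 3) + 233 = -57 + 233 = 176)
(p + J)/((-142 - 162)/(-197 - 188) + c) = (-111 + 176)/((-142 - 162)/(-197 - 188) + 61) = 65/(-304/(-385) + 61) = 65/(-304*(-1/385) + 61) = 65/(304/385 + 61) = 65/(23789/385) = 65*(385/23789) = 25025/23789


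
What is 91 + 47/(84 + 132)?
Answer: 19703/216 ≈ 91.218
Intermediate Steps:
91 + 47/(84 + 132) = 91 + 47/216 = 19703/216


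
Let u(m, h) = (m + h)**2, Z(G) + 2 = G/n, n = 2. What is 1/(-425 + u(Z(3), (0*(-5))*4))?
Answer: -4/1699 ≈ -0.0023543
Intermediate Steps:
Z(G) = -2 + G/2
u(m, h) = (h + m)**2
1/(-425 + u(Z(3), (0*(-5))*4)) = 1/(-425 + ((0*(-5))*4 + (-2 + (1/2)*3))**2) = 1/(-425 + (0*4 + (-2 + 3/2))**2) = 1/(-425 + (0 - 1/2)**2) = 1/(-425 + (-1/2)**2) = 1/(-425 + 1/4) = 1/(-1699/4) = -4/1699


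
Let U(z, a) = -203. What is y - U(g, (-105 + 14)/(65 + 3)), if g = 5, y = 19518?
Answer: 19721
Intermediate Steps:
y - U(g, (-105 + 14)/(65 + 3)) = 19518 - 1*(-203) = 19518 + 203 = 19721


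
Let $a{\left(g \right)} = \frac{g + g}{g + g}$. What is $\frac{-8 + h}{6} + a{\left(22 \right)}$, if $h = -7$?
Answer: $- \frac{3}{2} \approx -1.5$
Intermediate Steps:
$a{\left(g \right)} = 1$ ($a{\left(g \right)} = \frac{2 g}{2 g} = 2 g \frac{1}{2 g} = 1$)
$\frac{-8 + h}{6} + a{\left(22 \right)} = \frac{-8 - 7}{6} + 1 = \frac{1}{6} \left(-15\right) + 1 = - \frac{5}{2} + 1 = - \frac{3}{2}$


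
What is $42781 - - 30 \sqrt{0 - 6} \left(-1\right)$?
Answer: $42781 - 30 i \sqrt{6} \approx 42781.0 - 73.485 i$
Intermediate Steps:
$42781 - - 30 \sqrt{0 - 6} \left(-1\right) = 42781 - - 30 \sqrt{-6} \left(-1\right) = 42781 - - 30 i \sqrt{6} \left(-1\right) = 42781 - 30 i \sqrt{6}$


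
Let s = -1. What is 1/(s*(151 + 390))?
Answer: -1/541 ≈ -0.0018484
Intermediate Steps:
1/(s*(151 + 390)) = 1/(-(151 + 390)) = 1/(-1*541) = 1/(-541) = -1/541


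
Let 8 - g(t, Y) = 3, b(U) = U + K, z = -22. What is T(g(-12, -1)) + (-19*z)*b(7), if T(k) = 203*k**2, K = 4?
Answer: 9673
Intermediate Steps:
b(U) = 4 + U (b(U) = U + 4 = 4 + U)
g(t, Y) = 5 (g(t, Y) = 8 - 1*3 = 8 - 3 = 5)
T(g(-12, -1)) + (-19*z)*b(7) = 203*5**2 + (-19*(-22))*(4 + 7) = 203*25 + 418*11 = 5075 + 4598 = 9673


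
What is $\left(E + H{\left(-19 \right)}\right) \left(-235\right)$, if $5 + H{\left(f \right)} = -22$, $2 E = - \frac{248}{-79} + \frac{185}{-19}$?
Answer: $\frac{21374895}{3002} \approx 7120.2$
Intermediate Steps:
$E = - \frac{9903}{3002}$ ($E = \frac{- \frac{248}{-79} + \frac{185}{-19}}{2} = \frac{\left(-248\right) \left(- \frac{1}{79}\right) + 185 \left(- \frac{1}{19}\right)}{2} = \frac{\frac{248}{79} - \frac{185}{19}}{2} = \frac{1}{2} \left(- \frac{9903}{1501}\right) = - \frac{9903}{3002} \approx -3.2988$)
$H{\left(f \right)} = -27$ ($H{\left(f \right)} = -5 - 22 = -27$)
$\left(E + H{\left(-19 \right)}\right) \left(-235\right) = \left(- \frac{9903}{3002} - 27\right) \left(-235\right) = \left(- \frac{90957}{3002}\right) \left(-235\right) = \frac{21374895}{3002}$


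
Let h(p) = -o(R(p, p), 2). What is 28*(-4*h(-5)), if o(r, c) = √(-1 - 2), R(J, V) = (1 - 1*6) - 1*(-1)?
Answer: 112*I*√3 ≈ 193.99*I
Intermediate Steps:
R(J, V) = -4 (R(J, V) = (1 - 6) + 1 = -5 + 1 = -4)
o(r, c) = I*√3 (o(r, c) = √(-3) = I*√3)
h(p) = -I*√3
28*(-4*h(-5)) = 28*(-(-4)*I*√3) = 28*(4*I*√3) = 112*I*√3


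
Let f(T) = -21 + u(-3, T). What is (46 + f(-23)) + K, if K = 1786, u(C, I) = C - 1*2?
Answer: 1806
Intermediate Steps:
u(C, I) = -2 + C (u(C, I) = C - 2 = -2 + C)
f(T) = -26 (f(T) = -21 + (-2 - 3) = -21 - 5 = -26)
(46 + f(-23)) + K = (46 - 26) + 1786 = 20 + 1786 = 1806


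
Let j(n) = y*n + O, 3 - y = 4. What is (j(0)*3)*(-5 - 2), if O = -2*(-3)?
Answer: -126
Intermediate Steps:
O = 6
y = -1 (y = 3 - 1*4 = 3 - 4 = -1)
j(n) = 6 - n (j(n) = -n + 6 = 6 - n)
(j(0)*3)*(-5 - 2) = ((6 - 1*0)*3)*(-5 - 2) = ((6 + 0)*3)*(-7) = (6*3)*(-7) = 18*(-7) = -126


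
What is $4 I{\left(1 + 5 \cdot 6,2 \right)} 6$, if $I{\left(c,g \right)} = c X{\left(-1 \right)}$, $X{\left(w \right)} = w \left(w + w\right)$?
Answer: $1488$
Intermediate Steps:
$X{\left(w \right)} = 2 w^{2}$ ($X{\left(w \right)} = w 2 w = 2 w^{2}$)
$I{\left(c,g \right)} = 2 c$ ($I{\left(c,g \right)} = c 2 \left(-1\right)^{2} = c 2 \cdot 1 = c 2 = 2 c$)
$4 I{\left(1 + 5 \cdot 6,2 \right)} 6 = 4 \cdot 2 \left(1 + 5 \cdot 6\right) 6 = 4 \cdot 2 \left(1 + 30\right) 6 = 4 \cdot 2 \cdot 31 \cdot 6 = 4 \cdot 62 \cdot 6 = 248 \cdot 6 = 1488$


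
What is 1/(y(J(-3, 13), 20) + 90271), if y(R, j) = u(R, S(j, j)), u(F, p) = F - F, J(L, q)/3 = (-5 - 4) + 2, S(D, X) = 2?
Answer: 1/90271 ≈ 1.1078e-5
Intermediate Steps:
J(L, q) = -21 (J(L, q) = 3*((-5 - 4) + 2) = 3*(-9 + 2) = 3*(-7) = -21)
u(F, p) = 0
y(R, j) = 0
1/(y(J(-3, 13), 20) + 90271) = 1/(0 + 90271) = 1/90271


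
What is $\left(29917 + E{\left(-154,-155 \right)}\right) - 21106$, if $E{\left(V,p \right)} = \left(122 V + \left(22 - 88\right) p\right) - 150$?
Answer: $103$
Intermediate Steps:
$E{\left(V,p \right)} = -150 - 66 p + 122 V$ ($E{\left(V,p \right)} = \left(122 V + \left(22 - 88\right) p\right) - 150 = \left(122 V - 66 p\right) - 150 = \left(- 66 p + 122 V\right) - 150 = -150 - 66 p + 122 V$)
$\left(29917 + E{\left(-154,-155 \right)}\right) - 21106 = \left(29917 - 8708\right) - 21106 = 21209 - 21106 = 103$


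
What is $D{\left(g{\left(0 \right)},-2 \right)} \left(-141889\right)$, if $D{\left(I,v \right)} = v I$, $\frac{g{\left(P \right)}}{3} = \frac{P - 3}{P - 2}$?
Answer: $1277001$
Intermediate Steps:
$g{\left(P \right)} = \frac{3 \left(-3 + P\right)}{-2 + P}$ ($g{\left(P \right)} = 3 \frac{P - 3}{P - 2} = 3 \frac{-3 + P}{-2 + P} = \frac{3 \left(-3 + P\right)}{-2 + P}$)
$D{\left(I,v \right)} = I v$
$D{\left(g{\left(0 \right)},-2 \right)} \left(-141889\right) = \frac{3 \left(-3 + 0\right)}{-2 + 0} \left(-2\right) \left(-141889\right) = 3 \frac{1}{-2} \left(-3\right) \left(-2\right) \left(-141889\right) = 3 \left(- \frac{1}{2}\right) \left(-3\right) \left(-2\right) \left(-141889\right) = \frac{9}{2} \left(-2\right) \left(-141889\right) = \left(-9\right) \left(-141889\right) = 1277001$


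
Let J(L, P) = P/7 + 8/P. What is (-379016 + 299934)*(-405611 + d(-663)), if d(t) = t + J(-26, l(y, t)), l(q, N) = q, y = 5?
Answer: 1124507210738/35 ≈ 3.2129e+10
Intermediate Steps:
J(L, P) = 8/P + P/7 (J(L, P) = P*(1/7) + 8/P = P/7 + 8/P = 8/P + P/7)
d(t) = 81/35 + t (d(t) = t + (8/5 + (1/7)*5) = t + (8*(1/5) + 5/7) = t + (8/5 + 5/7) = t + 81/35 = 81/35 + t)
(-379016 + 299934)*(-405611 + d(-663)) = (-379016 + 299934)*(-405611 + (81/35 - 663)) = -79082*(-405611 - 23124/35) = -79082*(-14219509/35) = 1124507210738/35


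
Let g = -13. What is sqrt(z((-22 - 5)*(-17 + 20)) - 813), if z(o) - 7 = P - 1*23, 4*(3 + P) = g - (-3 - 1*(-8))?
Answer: I*sqrt(3346)/2 ≈ 28.922*I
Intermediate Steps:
P = -15/2 (P = -3 + (-13 - (-3 - 1*(-8)))/4 = -3 + (-13 - (-3 + 8))/4 = -3 + (-13 - 1*5)/4 = -3 + (-13 - 5)/4 = -3 + (1/4)*(-18) = -3 - 9/2 = -15/2 ≈ -7.5000)
z(o) = -47/2 (z(o) = 7 + (-15/2 - 1*23) = 7 + (-15/2 - 23) = 7 - 61/2 = -47/2)
sqrt(z((-22 - 5)*(-17 + 20)) - 813) = sqrt(-47/2 - 813) = sqrt(-1673/2) = I*sqrt(3346)/2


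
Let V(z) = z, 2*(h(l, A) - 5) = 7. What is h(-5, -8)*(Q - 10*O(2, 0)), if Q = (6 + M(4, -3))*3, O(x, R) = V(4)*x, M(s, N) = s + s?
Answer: -323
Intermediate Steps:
h(l, A) = 17/2 (h(l, A) = 5 + (½)*7 = 5 + 7/2 = 17/2)
M(s, N) = 2*s
O(x, R) = 4*x
Q = 42 (Q = (6 + 2*4)*3 = (6 + 8)*3 = 14*3 = 42)
h(-5, -8)*(Q - 10*O(2, 0)) = 17*(42 - 40*2)/2 = 17*(42 - 10*8)/2 = 17*(42 - 80)/2 = (17/2)*(-38) = -323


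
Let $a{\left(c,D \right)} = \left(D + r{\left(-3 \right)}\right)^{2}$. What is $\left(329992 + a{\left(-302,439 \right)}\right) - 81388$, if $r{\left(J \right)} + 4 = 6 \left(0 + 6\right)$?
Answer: $470445$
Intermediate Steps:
$r{\left(J \right)} = 32$ ($r{\left(J \right)} = -4 + 6 \left(0 + 6\right) = -4 + 6 \cdot 6 = -4 + 36 = 32$)
$a{\left(c,D \right)} = \left(32 + D\right)^{2}$ ($a{\left(c,D \right)} = \left(D + 32\right)^{2} = \left(32 + D\right)^{2}$)
$\left(329992 + a{\left(-302,439 \right)}\right) - 81388 = \left(329992 + \left(32 + 439\right)^{2}\right) - 81388 = \left(329992 + 471^{2}\right) - 81388 = \left(329992 + 221841\right) - 81388 = 551833 - 81388 = 470445$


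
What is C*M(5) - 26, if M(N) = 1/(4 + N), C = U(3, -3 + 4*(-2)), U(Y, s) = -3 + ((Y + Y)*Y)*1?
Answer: -73/3 ≈ -24.333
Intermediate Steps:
U(Y, s) = -3 + 2*Y**2 (U(Y, s) = -3 + ((2*Y)*Y)*1 = -3 + (2*Y**2)*1 = -3 + 2*Y**2)
C = 15 (C = -3 + 2*3**2 = -3 + 2*9 = -3 + 18 = 15)
C*M(5) - 26 = 15/(4 + 5) - 26 = 15/9 - 26 = 15*(1/9) - 26 = 5/3 - 26 = -73/3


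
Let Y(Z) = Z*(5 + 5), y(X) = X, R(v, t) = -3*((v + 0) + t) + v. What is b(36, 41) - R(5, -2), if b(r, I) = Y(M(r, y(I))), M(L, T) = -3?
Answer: -26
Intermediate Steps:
R(v, t) = -3*t - 2*v (R(v, t) = -3*(v + t) + v = -3*(t + v) + v = (-3*t - 3*v) + v = -3*t - 2*v)
Y(Z) = 10*Z (Y(Z) = Z*10 = 10*Z)
b(r, I) = -30 (b(r, I) = 10*(-3) = -30)
b(36, 41) - R(5, -2) = -30 - (-3*(-2) - 2*5) = -30 - (6 - 10) = -30 - 1*(-4) = -30 + 4 = -26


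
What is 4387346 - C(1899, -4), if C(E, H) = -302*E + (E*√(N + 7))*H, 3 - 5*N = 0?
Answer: 4960844 + 7596*√190/5 ≈ 4.9818e+6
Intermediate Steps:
N = ⅗ (N = ⅗ - ⅕*0 = ⅗ + 0 = ⅗ ≈ 0.60000)
C(E, H) = -302*E + E*H*√190/5 (C(E, H) = -302*E + (E*√(⅗ + 7))*H = -302*E + (E*√(38/5))*H = -302*E + (E*(√190/5))*H = -302*E + (E*√190/5)*H = -302*E + E*H*√190/5)
4387346 - C(1899, -4) = 4387346 - 1899*(-1510 - 4*√190)/5 = 4387346 - (-573498 - 7596*√190/5) = 4387346 + (573498 + 7596*√190/5) = 4960844 + 7596*√190/5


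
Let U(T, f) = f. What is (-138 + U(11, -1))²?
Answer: 19321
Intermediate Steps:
(-138 + U(11, -1))² = (-138 - 1)² = (-139)² = 19321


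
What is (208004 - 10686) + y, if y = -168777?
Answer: 28541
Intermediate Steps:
(208004 - 10686) + y = (208004 - 10686) - 168777 = 197318 - 168777 = 28541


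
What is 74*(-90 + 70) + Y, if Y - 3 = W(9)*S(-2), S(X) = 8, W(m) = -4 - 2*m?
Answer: -1653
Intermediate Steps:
Y = -173 (Y = 3 + (-4 - 2*9)*8 = 3 + (-4 - 18)*8 = 3 - 22*8 = 3 - 176 = -173)
74*(-90 + 70) + Y = 74*(-90 + 70) - 173 = 74*(-20) - 173 = -1480 - 173 = -1653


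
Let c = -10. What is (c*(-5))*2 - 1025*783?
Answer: -802475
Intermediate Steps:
(c*(-5))*2 - 1025*783 = -10*(-5)*2 - 1025*783 = 50*2 - 802575 = 100 - 802575 = -802475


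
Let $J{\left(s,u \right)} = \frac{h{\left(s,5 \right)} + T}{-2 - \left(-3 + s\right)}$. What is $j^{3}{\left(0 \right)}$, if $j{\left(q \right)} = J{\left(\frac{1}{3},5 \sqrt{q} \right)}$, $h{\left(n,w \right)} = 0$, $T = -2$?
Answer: $-27$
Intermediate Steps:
$J{\left(s,u \right)} = - \frac{2}{1 - s}$ ($J{\left(s,u \right)} = \frac{0 - 2}{-2 - \left(-3 + s\right)} = - \frac{2}{-2 - \left(-3 + s\right)} = - \frac{2}{1 - s}$)
$j{\left(q \right)} = -3$ ($j{\left(q \right)} = \frac{2}{-1 + \frac{1}{3}} = \frac{2}{- \frac{2}{3}} = 2 \left(- \frac{3}{2}\right) = -3$)
$j^{3}{\left(0 \right)} = \left(-3\right)^{3} = -27$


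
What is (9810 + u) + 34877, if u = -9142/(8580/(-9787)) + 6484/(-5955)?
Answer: 18773251511/340626 ≈ 55114.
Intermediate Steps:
u = 3551697449/340626 (u = -9142/(8580*(-1/9787)) + 6484*(-1/5955) = -9142/(-8580/9787) - 6484/5955 = -9142*(-9787/8580) - 6484/5955 = 44736377/4290 - 6484/5955 = 3551697449/340626 ≈ 10427.)
(9810 + u) + 34877 = (9810 + 3551697449/340626) + 34877 = 6893238509/340626 + 34877 = 18773251511/340626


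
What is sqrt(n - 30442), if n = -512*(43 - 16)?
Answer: I*sqrt(44266) ≈ 210.39*I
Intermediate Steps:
n = -13824 (n = -512*27 = -13824)
sqrt(n - 30442) = sqrt(-13824 - 30442) = sqrt(-44266) = I*sqrt(44266)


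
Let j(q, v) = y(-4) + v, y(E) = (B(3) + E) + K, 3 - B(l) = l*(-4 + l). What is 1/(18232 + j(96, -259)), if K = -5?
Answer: 1/17970 ≈ 5.5648e-5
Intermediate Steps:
B(l) = 3 - l*(-4 + l)
y(E) = 1 + E (y(E) = ((3 - 1*3² + 4*3) + E) - 5 = ((3 - 1*9 + 12) + E) - 5 = ((3 - 9 + 12) + E) - 5 = (6 + E) - 5 = 1 + E)
j(q, v) = -3 + v (j(q, v) = (1 - 4) + v = -3 + v)
1/(18232 + j(96, -259)) = 1/(18232 + (-3 - 259)) = 1/(18232 - 262) = 1/17970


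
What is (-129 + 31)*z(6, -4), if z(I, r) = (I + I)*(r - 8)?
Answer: 14112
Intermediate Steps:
z(I, r) = 2*I*(-8 + r) (z(I, r) = (2*I)*(-8 + r) = 2*I*(-8 + r))
(-129 + 31)*z(6, -4) = (-129 + 31)*(2*6*(-8 - 4)) = -196*6*(-12) = -98*(-144) = 14112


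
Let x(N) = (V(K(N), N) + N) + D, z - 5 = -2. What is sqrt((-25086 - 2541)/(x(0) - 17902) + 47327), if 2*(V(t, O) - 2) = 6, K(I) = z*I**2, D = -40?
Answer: sqrt(1691921527818)/5979 ≈ 217.55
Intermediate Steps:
z = 3 (z = 5 - 2 = 3)
K(I) = 3*I**2
V(t, O) = 5 (V(t, O) = 2 + (1/2)*6 = 2 + 3 = 5)
x(N) = -35 + N (x(N) = (5 + N) - 40 = -35 + N)
sqrt((-25086 - 2541)/(x(0) - 17902) + 47327) = sqrt((-25086 - 2541)/((-35 + 0) - 17902) + 47327) = sqrt(-27627/(-35 - 17902) + 47327) = sqrt(-27627/(-17937) + 47327) = sqrt(-27627*(-1/17937) + 47327) = sqrt(9209/5979 + 47327) = sqrt(282977342/5979) = sqrt(1691921527818)/5979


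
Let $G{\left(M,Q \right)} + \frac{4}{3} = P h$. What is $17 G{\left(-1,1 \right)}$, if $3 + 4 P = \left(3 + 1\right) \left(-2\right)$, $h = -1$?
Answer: $\frac{289}{12} \approx 24.083$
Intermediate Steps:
$P = - \frac{11}{4}$ ($P = - \frac{3}{4} + \frac{\left(3 + 1\right) \left(-2\right)}{4} = - \frac{3}{4} + \frac{4 \left(-2\right)}{4} = - \frac{3}{4} + \frac{1}{4} \left(-8\right) = - \frac{3}{4} - 2 = - \frac{11}{4} \approx -2.75$)
$G{\left(M,Q \right)} = \frac{17}{12}$ ($G{\left(M,Q \right)} = - \frac{4}{3} - - \frac{11}{4} = - \frac{4}{3} + \frac{11}{4} = \frac{17}{12}$)
$17 G{\left(-1,1 \right)} = 17 \cdot \frac{17}{12} = \frac{289}{12}$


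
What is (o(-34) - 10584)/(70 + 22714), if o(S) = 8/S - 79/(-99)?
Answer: -17811925/38345472 ≈ -0.46451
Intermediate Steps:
o(S) = 79/99 + 8/S (o(S) = 8/S - 79*(-1/99) = 8/S + 79/99 = 79/99 + 8/S)
(o(-34) - 10584)/(70 + 22714) = ((79/99 + 8/(-34)) - 10584)/(70 + 22714) = ((79/99 + 8*(-1/34)) - 10584)/22784 = ((79/99 - 4/17) - 10584)*(1/22784) = (947/1683 - 10584)*(1/22784) = -17811925/1683*1/22784 = -17811925/38345472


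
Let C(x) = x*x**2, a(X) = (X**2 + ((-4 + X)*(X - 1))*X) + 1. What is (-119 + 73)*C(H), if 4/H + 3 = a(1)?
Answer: 2944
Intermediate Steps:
a(X) = 1 + X**2 + X*(-1 + X)*(-4 + X) (a(X) = (X**2 + ((-4 + X)*(-1 + X))*X) + 1 = (X**2 + ((-1 + X)*(-4 + X))*X) + 1 = (X**2 + X*(-1 + X)*(-4 + X)) + 1 = 1 + X**2 + X*(-1 + X)*(-4 + X))
H = -4 (H = 4/(-3 + (1 + 1**3 - 4*1**2 + 4*1)) = 4/(-3 + (1 + 1 - 4*1 + 4)) = 4/(-3 + (1 + 1 - 4 + 4)) = 4/(-3 + 2) = 4/(-1) = 4*(-1) = -4)
C(x) = x**3
(-119 + 73)*C(H) = (-119 + 73)*(-4)**3 = -46*(-64) = 2944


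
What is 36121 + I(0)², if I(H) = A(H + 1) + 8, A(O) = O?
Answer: 36202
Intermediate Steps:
I(H) = 9 + H (I(H) = (H + 1) + 8 = (1 + H) + 8 = 9 + H)
36121 + I(0)² = 36121 + (9 + 0)² = 36121 + 9² = 36121 + 81 = 36202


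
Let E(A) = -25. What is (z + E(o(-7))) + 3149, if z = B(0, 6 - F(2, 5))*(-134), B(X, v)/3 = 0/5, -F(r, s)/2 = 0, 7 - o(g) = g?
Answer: 3124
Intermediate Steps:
o(g) = 7 - g
F(r, s) = 0 (F(r, s) = -2*0 = 0)
B(X, v) = 0 (B(X, v) = 3*(0/5) = 3*(0*(1/5)) = 3*0 = 0)
z = 0 (z = 0*(-134) = 0)
(z + E(o(-7))) + 3149 = (0 - 25) + 3149 = -25 + 3149 = 3124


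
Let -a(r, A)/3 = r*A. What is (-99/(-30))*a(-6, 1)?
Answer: 297/5 ≈ 59.400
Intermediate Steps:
a(r, A) = -3*A*r (a(r, A) = -3*r*A = -3*A*r)
(-99/(-30))*a(-6, 1) = (-99/(-30))*(-3*1*(-6)) = -99*(-1/30)*18 = (33/10)*18 = 297/5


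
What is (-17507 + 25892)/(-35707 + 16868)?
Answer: -8385/18839 ≈ -0.44509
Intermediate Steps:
(-17507 + 25892)/(-35707 + 16868) = 8385/(-18839) = 8385*(-1/18839) = -8385/18839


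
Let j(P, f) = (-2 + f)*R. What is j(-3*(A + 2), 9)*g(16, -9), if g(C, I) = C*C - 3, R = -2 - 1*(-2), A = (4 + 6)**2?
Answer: 0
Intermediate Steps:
A = 100 (A = 10**2 = 100)
R = 0 (R = -2 + 2 = 0)
g(C, I) = -3 + C**2 (g(C, I) = C**2 - 3 = -3 + C**2)
j(P, f) = 0 (j(P, f) = (-2 + f)*0 = 0)
j(-3*(A + 2), 9)*g(16, -9) = 0*(-3 + 16**2) = 0*(-3 + 256) = 0*253 = 0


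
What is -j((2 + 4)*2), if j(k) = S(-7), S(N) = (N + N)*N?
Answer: -98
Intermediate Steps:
S(N) = 2*N² (S(N) = (2*N)*N = 2*N²)
j(k) = 98 (j(k) = 2*(-7)² = 2*49 = 98)
-j((2 + 4)*2) = -1*98 = -98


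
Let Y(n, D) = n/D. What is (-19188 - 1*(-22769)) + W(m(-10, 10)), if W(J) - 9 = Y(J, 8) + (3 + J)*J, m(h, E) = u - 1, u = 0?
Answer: 28703/8 ≈ 3587.9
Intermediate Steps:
m(h, E) = -1 (m(h, E) = 0 - 1 = -1)
W(J) = 9 + J/8 + J*(3 + J) (W(J) = 9 + (J/8 + (3 + J)*J) = 9 + (J*(1/8) + J*(3 + J)) = 9 + (J/8 + J*(3 + J)) = 9 + J/8 + J*(3 + J))
(-19188 - 1*(-22769)) + W(m(-10, 10)) = (-19188 - 1*(-22769)) + (9 + (-1)**2 + (25/8)*(-1)) = (-19188 + 22769) + (9 + 1 - 25/8) = 3581 + 55/8 = 28703/8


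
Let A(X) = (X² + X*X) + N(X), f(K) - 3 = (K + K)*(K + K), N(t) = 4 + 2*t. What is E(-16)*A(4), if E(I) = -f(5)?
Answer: -4532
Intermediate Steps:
f(K) = 3 + 4*K² (f(K) = 3 + (K + K)*(K + K) = 3 + (2*K)*(2*K) = 3 + 4*K²)
A(X) = 4 + 2*X + 2*X² (A(X) = (X² + X*X) + (4 + 2*X) = (X² + X²) + (4 + 2*X) = 2*X² + (4 + 2*X) = 4 + 2*X + 2*X²)
E(I) = -103 (E(I) = -(3 + 4*5²) = -(3 + 4*25) = -(3 + 100) = -1*103 = -103)
E(-16)*A(4) = -103*(4 + 2*4 + 2*4²) = -103*(4 + 8 + 2*16) = -103*(4 + 8 + 32) = -103*44 = -4532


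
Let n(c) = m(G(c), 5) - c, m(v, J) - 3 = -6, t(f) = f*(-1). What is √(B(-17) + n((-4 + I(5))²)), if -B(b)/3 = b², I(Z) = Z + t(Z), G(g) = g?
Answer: I*√886 ≈ 29.766*I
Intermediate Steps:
t(f) = -f
m(v, J) = -3 (m(v, J) = 3 - 6 = -3)
I(Z) = 0 (I(Z) = Z - Z = 0)
n(c) = -3 - c
B(b) = -3*b²
√(B(-17) + n((-4 + I(5))²)) = √(-3*(-17)² + (-3 - (-4 + 0)²)) = √(-3*289 + (-3 - 1*(-4)²)) = √(-867 + (-3 - 1*16)) = √(-867 + (-3 - 16)) = √(-867 - 19) = √(-886) = I*√886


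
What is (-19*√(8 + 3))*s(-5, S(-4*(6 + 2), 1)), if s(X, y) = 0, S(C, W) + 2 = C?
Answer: 0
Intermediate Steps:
S(C, W) = -2 + C
(-19*√(8 + 3))*s(-5, S(-4*(6 + 2), 1)) = -19*√(8 + 3)*0 = -19*√11*0 = 0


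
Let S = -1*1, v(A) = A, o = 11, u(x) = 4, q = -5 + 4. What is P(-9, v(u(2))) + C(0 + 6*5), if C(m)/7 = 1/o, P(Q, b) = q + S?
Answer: -15/11 ≈ -1.3636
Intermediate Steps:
q = -1
S = -1
P(Q, b) = -2 (P(Q, b) = -1 - 1 = -2)
C(m) = 7/11
P(-9, v(u(2))) + C(0 + 6*5) = -2 + 7/11 = -15/11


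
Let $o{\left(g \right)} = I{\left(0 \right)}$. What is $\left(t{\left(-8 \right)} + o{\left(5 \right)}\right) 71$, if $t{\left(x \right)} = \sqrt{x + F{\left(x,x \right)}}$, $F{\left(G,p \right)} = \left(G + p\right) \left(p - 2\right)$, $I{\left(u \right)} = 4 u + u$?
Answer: $142 \sqrt{38} \approx 875.35$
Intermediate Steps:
$I{\left(u \right)} = 5 u$
$F{\left(G,p \right)} = \left(-2 + p\right) \left(G + p\right)$ ($F{\left(G,p \right)} = \left(G + p\right) \left(-2 + p\right) = \left(-2 + p\right) \left(G + p\right)$)
$o{\left(g \right)} = 0$ ($o{\left(g \right)} = 5 \cdot 0 = 0$)
$t{\left(x \right)} = \sqrt{- 3 x + 2 x^{2}}$ ($t{\left(x \right)} = \sqrt{x + \left(x^{2} - 2 x - 2 x + x x\right)} = \sqrt{x + \left(x^{2} - 2 x - 2 x + x^{2}\right)} = \sqrt{x + \left(- 4 x + 2 x^{2}\right)} = \sqrt{- 3 x + 2 x^{2}}$)
$\left(t{\left(-8 \right)} + o{\left(5 \right)}\right) 71 = \left(\sqrt{- 8 \left(-3 + 2 \left(-8\right)\right)} + 0\right) 71 = \left(\sqrt{- 8 \left(-3 - 16\right)} + 0\right) 71 = \left(\sqrt{\left(-8\right) \left(-19\right)} + 0\right) 71 = \left(\sqrt{152} + 0\right) 71 = \left(2 \sqrt{38} + 0\right) 71 = 2 \sqrt{38} \cdot 71 = 142 \sqrt{38}$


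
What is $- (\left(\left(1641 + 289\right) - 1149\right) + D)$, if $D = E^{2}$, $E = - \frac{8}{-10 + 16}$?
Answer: $- \frac{7045}{9} \approx -782.78$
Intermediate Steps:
$E = - \frac{4}{3}$ ($E = - \frac{8}{6} = \left(-8\right) \frac{1}{6} = - \frac{4}{3} \approx -1.3333$)
$D = \frac{16}{9}$ ($D = \left(- \frac{4}{3}\right)^{2} = \frac{16}{9} \approx 1.7778$)
$- (\left(\left(1641 + 289\right) - 1149\right) + D) = - (\left(\left(1641 + 289\right) - 1149\right) + \frac{16}{9}) = - (\left(1930 - 1149\right) + \frac{16}{9}) = - (781 + \frac{16}{9}) = \left(-1\right) \frac{7045}{9} = - \frac{7045}{9}$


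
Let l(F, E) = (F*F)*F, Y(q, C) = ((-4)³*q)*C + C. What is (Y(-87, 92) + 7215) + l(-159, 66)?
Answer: -3500116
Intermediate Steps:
Y(q, C) = C - 64*C*q (Y(q, C) = (-64*q)*C + C = -64*C*q + C = C - 64*C*q)
l(F, E) = F³ (l(F, E) = F²*F = F³)
(Y(-87, 92) + 7215) + l(-159, 66) = (92*(1 - 64*(-87)) + 7215) + (-159)³ = (92*(1 + 5568) + 7215) - 4019679 = (92*5569 + 7215) - 4019679 = (512348 + 7215) - 4019679 = 519563 - 4019679 = -3500116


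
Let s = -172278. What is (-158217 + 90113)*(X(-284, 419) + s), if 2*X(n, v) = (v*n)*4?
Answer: 27941028080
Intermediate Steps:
X(n, v) = 2*n*v (X(n, v) = ((v*n)*4)/2 = ((n*v)*4)/2 = (4*n*v)/2 = 2*n*v)
(-158217 + 90113)*(X(-284, 419) + s) = (-158217 + 90113)*(2*(-284)*419 - 172278) = -68104*(-237992 - 172278) = -68104*(-410270) = 27941028080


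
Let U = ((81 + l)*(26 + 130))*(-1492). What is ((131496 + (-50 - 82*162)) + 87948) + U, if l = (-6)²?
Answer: -27025874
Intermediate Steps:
l = 36
U = -27231984 (U = ((81 + 36)*(26 + 130))*(-1492) = (117*156)*(-1492) = 18252*(-1492) = -27231984)
((131496 + (-50 - 82*162)) + 87948) + U = ((131496 + (-50 - 82*162)) + 87948) - 27231984 = ((131496 + (-50 - 13284)) + 87948) - 27231984 = ((131496 - 13334) + 87948) - 27231984 = (118162 + 87948) - 27231984 = 206110 - 27231984 = -27025874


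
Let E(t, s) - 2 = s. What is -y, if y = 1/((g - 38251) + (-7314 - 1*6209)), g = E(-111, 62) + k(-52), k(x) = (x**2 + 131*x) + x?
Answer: 1/55870 ≈ 1.7899e-5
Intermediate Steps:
E(t, s) = 2 + s
k(x) = x**2 + 132*x
g = -4096 (g = (2 + 62) - 52*(132 - 52) = 64 - 52*80 = 64 - 4160 = -4096)
y = -1/55870 (y = 1/((-4096 - 38251) + (-7314 - 1*6209)) = 1/(-42347 + (-7314 - 6209)) = 1/(-42347 - 13523) = 1/(-55870) = -1/55870 ≈ -1.7899e-5)
-y = -1*(-1/55870) = 1/55870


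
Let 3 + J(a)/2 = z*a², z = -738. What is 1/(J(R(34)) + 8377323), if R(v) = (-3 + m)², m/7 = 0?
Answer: 1/8257761 ≈ 1.2110e-7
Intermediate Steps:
m = 0 (m = 7*0 = 0)
R(v) = 9 (R(v) = (-3 + 0)² = (-3)² = 9)
J(a) = -6 - 1476*a² (J(a) = -6 + 2*(-738*a²) = -6 - 1476*a²)
1/(J(R(34)) + 8377323) = 1/((-6 - 1476*9²) + 8377323) = 1/((-6 - 1476*81) + 8377323) = 1/((-6 - 119556) + 8377323) = 1/(-119562 + 8377323) = 1/8257761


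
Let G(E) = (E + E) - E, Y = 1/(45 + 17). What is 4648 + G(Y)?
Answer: 288177/62 ≈ 4648.0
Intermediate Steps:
Y = 1/62 ≈ 0.016129
G(E) = E (G(E) = 2*E - E = E)
4648 + G(Y) = 4648 + 1/62 = 288177/62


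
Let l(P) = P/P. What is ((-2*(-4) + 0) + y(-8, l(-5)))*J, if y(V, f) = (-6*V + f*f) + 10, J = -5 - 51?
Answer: -3752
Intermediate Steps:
l(P) = 1
J = -56
y(V, f) = 10 + f² - 6*V (y(V, f) = (-6*V + f²) + 10 = (f² - 6*V) + 10 = 10 + f² - 6*V)
((-2*(-4) + 0) + y(-8, l(-5)))*J = ((-2*(-4) + 0) + (10 + 1² - 6*(-8)))*(-56) = ((8 + 0) + (10 + 1 + 48))*(-56) = (8 + 59)*(-56) = 67*(-56) = -3752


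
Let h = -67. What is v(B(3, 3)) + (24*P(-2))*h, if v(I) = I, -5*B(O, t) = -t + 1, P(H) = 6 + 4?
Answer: -80398/5 ≈ -16080.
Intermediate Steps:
P(H) = 10
B(O, t) = -⅕ + t/5 (B(O, t) = -(-t + 1)/5 = -(1 - t)/5 = -⅕ + t/5)
v(B(3, 3)) + (24*P(-2))*h = (-⅕ + (⅕)*3) + (24*10)*(-67) = (-⅕ + ⅗) + 240*(-67) = ⅖ - 16080 = -80398/5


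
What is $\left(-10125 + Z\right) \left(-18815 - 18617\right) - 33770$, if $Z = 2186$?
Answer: $297138878$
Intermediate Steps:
$\left(-10125 + Z\right) \left(-18815 - 18617\right) - 33770 = \left(-10125 + 2186\right) \left(-18815 - 18617\right) - 33770 = \left(-7939\right) \left(-37432\right) - 33770 = 297172648 - 33770 = 297138878$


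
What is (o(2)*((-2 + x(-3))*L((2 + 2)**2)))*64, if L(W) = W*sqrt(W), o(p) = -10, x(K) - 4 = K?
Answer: 40960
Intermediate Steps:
x(K) = 4 + K
L(W) = W**(3/2)
(o(2)*((-2 + x(-3))*L((2 + 2)**2)))*64 = -10*(-2 + (4 - 3))*((2 + 2)**2)**(3/2)*64 = -10*(-2 + 1)*(4**2)**(3/2)*64 = -(-10)*16**(3/2)*64 = -(-10)*64*64 = -10*(-64)*64 = 640*64 = 40960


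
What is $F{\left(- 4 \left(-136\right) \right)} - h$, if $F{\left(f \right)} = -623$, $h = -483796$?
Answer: $483173$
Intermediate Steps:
$F{\left(- 4 \left(-136\right) \right)} - h = -623 - -483796 = -623 + 483796 = 483173$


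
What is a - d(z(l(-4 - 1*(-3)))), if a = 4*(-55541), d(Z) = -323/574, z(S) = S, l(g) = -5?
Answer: -127521813/574 ≈ -2.2216e+5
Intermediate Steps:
d(Z) = -323/574 (d(Z) = -323*1/574 = -323/574)
a = -222164
a - d(z(l(-4 - 1*(-3)))) = -222164 - 1*(-323/574) = -222164 + 323/574 = -127521813/574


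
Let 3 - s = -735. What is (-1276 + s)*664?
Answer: -357232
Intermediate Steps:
s = 738 (s = 3 - 1*(-735) = 3 + 735 = 738)
(-1276 + s)*664 = (-1276 + 738)*664 = -538*664 = -357232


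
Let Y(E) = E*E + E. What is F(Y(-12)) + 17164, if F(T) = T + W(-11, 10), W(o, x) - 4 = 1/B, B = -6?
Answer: 103799/6 ≈ 17300.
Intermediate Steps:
W(o, x) = 23/6 (W(o, x) = 4 + 1/(-6) = 4 - 1/6 = 23/6)
Y(E) = E + E**2 (Y(E) = E**2 + E = E + E**2)
F(T) = 23/6 + T (F(T) = T + 23/6 = 23/6 + T)
F(Y(-12)) + 17164 = (23/6 - 12*(1 - 12)) + 17164 = (23/6 - 12*(-11)) + 17164 = (23/6 + 132) + 17164 = 815/6 + 17164 = 103799/6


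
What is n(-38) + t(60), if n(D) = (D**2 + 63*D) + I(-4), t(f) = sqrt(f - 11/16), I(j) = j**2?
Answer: -934 + sqrt(949)/4 ≈ -926.30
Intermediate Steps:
t(f) = sqrt(-11/16 + f) (t(f) = sqrt(f - 11*1/16) = sqrt(f - 11/16) = sqrt(-11/16 + f))
n(D) = 16 + D**2 + 63*D (n(D) = (D**2 + 63*D) + (-4)**2 = (D**2 + 63*D) + 16 = 16 + D**2 + 63*D)
n(-38) + t(60) = (16 + (-38)**2 + 63*(-38)) + sqrt(-11 + 16*60)/4 = (16 + 1444 - 2394) + sqrt(-11 + 960)/4 = -934 + sqrt(949)/4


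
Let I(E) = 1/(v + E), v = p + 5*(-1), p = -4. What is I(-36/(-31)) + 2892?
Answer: 702725/243 ≈ 2891.9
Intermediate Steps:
v = -9 (v = -4 + 5*(-1) = -4 - 5 = -9)
I(E) = 1/(-9 + E)
I(-36/(-31)) + 2892 = 1/(-9 - 36/(-31)) + 2892 = 1/(-9 - 36*(-1/31)) + 2892 = 1/(-9 + 36/31) + 2892 = 1/(-243/31) + 2892 = -31/243 + 2892 = 702725/243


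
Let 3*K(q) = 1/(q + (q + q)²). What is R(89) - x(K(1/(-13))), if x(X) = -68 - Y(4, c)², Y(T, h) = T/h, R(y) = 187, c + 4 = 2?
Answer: 259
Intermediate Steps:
c = -2 (c = -4 + 2 = -2)
K(q) = 1/(3*(q + 4*q²)) (K(q) = 1/(3*(q + (q + q)²)) = 1/(3*(q + (2*q)²)) = 1/(3*(q + 4*q²)))
x(X) = -72 (x(X) = -68 - (4/(-2))² = -68 - (4*(-½))² = -68 - 1*(-2)² = -68 - 1*4 = -68 - 4 = -72)
R(89) - x(K(1/(-13))) = 187 - 1*(-72) = 187 + 72 = 259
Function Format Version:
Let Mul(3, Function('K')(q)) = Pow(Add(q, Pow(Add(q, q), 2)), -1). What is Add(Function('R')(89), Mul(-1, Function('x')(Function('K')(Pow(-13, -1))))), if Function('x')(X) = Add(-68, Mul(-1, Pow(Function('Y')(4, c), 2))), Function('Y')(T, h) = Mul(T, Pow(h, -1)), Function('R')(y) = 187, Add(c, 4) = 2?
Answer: 259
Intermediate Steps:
c = -2 (c = Add(-4, 2) = -2)
Function('K')(q) = Mul(Rational(1, 3), Pow(Add(q, Mul(4, Pow(q, 2))), -1)) (Function('K')(q) = Mul(Rational(1, 3), Pow(Add(q, Pow(Add(q, q), 2)), -1)) = Mul(Rational(1, 3), Pow(Add(q, Pow(Mul(2, q), 2)), -1)) = Mul(Rational(1, 3), Pow(Add(q, Mul(4, Pow(q, 2))), -1)))
Function('x')(X) = -72 (Function('x')(X) = Add(-68, Mul(-1, Pow(Mul(4, Pow(-2, -1)), 2))) = Add(-68, Mul(-1, Pow(Mul(4, Rational(-1, 2)), 2))) = Add(-68, Mul(-1, Pow(-2, 2))) = Add(-68, Mul(-1, 4)) = Add(-68, -4) = -72)
Add(Function('R')(89), Mul(-1, Function('x')(Function('K')(Pow(-13, -1))))) = Add(187, Mul(-1, -72)) = Add(187, 72) = 259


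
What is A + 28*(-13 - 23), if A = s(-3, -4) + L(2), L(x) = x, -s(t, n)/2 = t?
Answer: -1000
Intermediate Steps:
s(t, n) = -2*t
A = 8 (A = -2*(-3) + 2 = 6 + 2 = 8)
A + 28*(-13 - 23) = 8 + 28*(-13 - 23) = 8 + 28*(-36) = 8 - 1008 = -1000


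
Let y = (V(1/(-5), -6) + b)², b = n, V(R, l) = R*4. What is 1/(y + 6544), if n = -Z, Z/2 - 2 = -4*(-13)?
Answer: 25/459536 ≈ 5.4403e-5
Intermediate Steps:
Z = 108 (Z = 4 + 2*(-4*(-13)) = 4 + 2*52 = 4 + 104 = 108)
V(R, l) = 4*R
n = -108 (n = -1*108 = -108)
b = -108
y = 295936/25 (y = (4/(-5) - 108)² = (4*(-⅕) - 108)² = (-⅘ - 108)² = (-544/5)² = 295936/25 ≈ 11837.)
1/(y + 6544) = 1/(295936/25 + 6544) = 1/(459536/25) = 25/459536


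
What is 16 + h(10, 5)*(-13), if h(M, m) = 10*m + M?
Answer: -764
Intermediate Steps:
h(M, m) = M + 10*m
16 + h(10, 5)*(-13) = 16 + (10 + 10*5)*(-13) = 16 + (10 + 50)*(-13) = 16 + 60*(-13) = 16 - 780 = -764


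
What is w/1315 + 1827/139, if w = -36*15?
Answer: 465489/36557 ≈ 12.733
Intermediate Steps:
w = -540
w/1315 + 1827/139 = -540/1315 + 1827/139 = -540*1/1315 + 1827*(1/139) = -108/263 + 1827/139 = 465489/36557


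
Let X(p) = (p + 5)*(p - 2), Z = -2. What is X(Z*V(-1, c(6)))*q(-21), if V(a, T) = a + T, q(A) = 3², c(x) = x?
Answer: 540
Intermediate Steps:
q(A) = 9
V(a, T) = T + a
X(p) = (-2 + p)*(5 + p) (X(p) = (5 + p)*(-2 + p) = (-2 + p)*(5 + p))
X(Z*V(-1, c(6)))*q(-21) = (-10 + (-2*(6 - 1))² + 3*(-2*(6 - 1)))*9 = (-10 + (-2*5)² + 3*(-2*5))*9 = (-10 + (-10)² + 3*(-10))*9 = (-10 + 100 - 30)*9 = 60*9 = 540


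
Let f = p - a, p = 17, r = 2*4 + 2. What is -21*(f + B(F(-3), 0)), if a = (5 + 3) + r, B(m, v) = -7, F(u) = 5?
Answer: 168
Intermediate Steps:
r = 10 (r = 8 + 2 = 10)
a = 18 (a = (5 + 3) + 10 = 8 + 10 = 18)
f = -1 (f = 17 - 1*18 = 17 - 18 = -1)
-21*(f + B(F(-3), 0)) = -21*(-1 - 7) = -21*(-8) = 168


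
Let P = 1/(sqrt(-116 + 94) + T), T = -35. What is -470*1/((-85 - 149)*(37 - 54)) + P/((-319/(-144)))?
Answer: -103505915/791210277 - 144*I*sqrt(22)/397793 ≈ -0.13082 - 0.0016979*I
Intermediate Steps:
P = 1/(-35 + I*sqrt(22)) (P = 1/(sqrt(-116 + 94) - 35) = 1/(sqrt(-22) - 35) = 1/(I*sqrt(22) - 35) = 1/(-35 + I*sqrt(22)) ≈ -0.028067 - 0.0037614*I)
-470*1/((-85 - 149)*(37 - 54)) + P/((-319/(-144))) = -470*1/((-85 - 149)*(37 - 54)) + (-35/1247 - I*sqrt(22)/1247)/((-319/(-144))) = -470/((-17*(-234))) + (-35/1247 - I*sqrt(22)/1247)/((-319*(-1/144))) = -470/3978 + (-35/1247 - I*sqrt(22)/1247)/(319/144) = -470*1/3978 + (-35/1247 - I*sqrt(22)/1247)*(144/319) = -235/1989 + (-5040/397793 - 144*I*sqrt(22)/397793) = -103505915/791210277 - 144*I*sqrt(22)/397793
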